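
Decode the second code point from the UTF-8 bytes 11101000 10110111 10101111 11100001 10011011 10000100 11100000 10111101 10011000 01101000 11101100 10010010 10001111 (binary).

Offset 0: leading byte 0xE8 = 11101000 → 3-byte char #1 = E8 B7 AF.
Offset 3: leading byte 0xE1 = 11100001 → 3-byte char #2 = E1 9B 84.
Leading byte 0xE1 = 11100001 matches 1110xxxx → 3-byte sequence.
Byte 1: 0xE1 = 11100001, payload 0001 (4 bits).
Byte 2: 0x9B = 10011011 (10xxxxxx ✓), payload 011011.
Byte 3: 0x84 = 10000100 (10xxxxxx ✓), payload 000100.
Concatenate: 0001011011000100 = 0x16C4 (16 bits → U+16C4).

U+16C4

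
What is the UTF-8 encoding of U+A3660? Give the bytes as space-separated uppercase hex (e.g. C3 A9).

U+A3660 = 0xA3660 = 669280 decimal. In range U+10000–U+10FFFF → 4-byte form: 11110xxx 10xxxxxx 10xxxxxx 10xxxxxx.
Binary (21 bits): 010100011011001100000.
Split 3+6+6+6: 010 | 100011 | 011001 | 100000.
Byte 1: 11110010 = 0xF2.
Byte 2: 10100011 = 0xA3.
Byte 3: 10011001 = 0x99.
Byte 4: 10100000 = 0xA0.

F2 A3 99 A0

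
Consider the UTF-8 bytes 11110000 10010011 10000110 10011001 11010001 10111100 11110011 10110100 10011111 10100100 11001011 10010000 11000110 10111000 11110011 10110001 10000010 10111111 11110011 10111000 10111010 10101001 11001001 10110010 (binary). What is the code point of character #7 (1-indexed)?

U+F8EA9

Offset 0: leading byte 0xF0 = 11110000 → 4-byte char #1 = F0 93 86 99.
Offset 4: leading byte 0xD1 = 11010001 → 2-byte char #2 = D1 BC.
Offset 6: leading byte 0xF3 = 11110011 → 4-byte char #3 = F3 B4 9F A4.
Offset 10: leading byte 0xCB = 11001011 → 2-byte char #4 = CB 90.
Offset 12: leading byte 0xC6 = 11000110 → 2-byte char #5 = C6 B8.
Offset 14: leading byte 0xF3 = 11110011 → 4-byte char #6 = F3 B1 82 BF.
Offset 18: leading byte 0xF3 = 11110011 → 4-byte char #7 = F3 B8 BA A9.
Leading byte 0xF3 = 11110011 matches 11110xxx → 4-byte sequence.
Byte 1: 0xF3 = 11110011, payload 011 (3 bits).
Byte 2: 0xB8 = 10111000 (10xxxxxx ✓), payload 111000.
Byte 3: 0xBA = 10111010 (10xxxxxx ✓), payload 111010.
Byte 4: 0xA9 = 10101001 (10xxxxxx ✓), payload 101001.
Concatenate: 011111000111010101001 = 0xF8EA9 (21 bits → U+F8EA9).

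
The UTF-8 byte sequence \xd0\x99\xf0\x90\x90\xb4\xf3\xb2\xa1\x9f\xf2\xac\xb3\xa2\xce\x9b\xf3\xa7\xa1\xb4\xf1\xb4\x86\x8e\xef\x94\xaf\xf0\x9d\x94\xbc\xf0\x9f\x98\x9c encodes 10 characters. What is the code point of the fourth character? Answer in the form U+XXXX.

U+ACCE2

Offset 0: leading byte 0xD0 = 11010000 → 2-byte char #1 = D0 99.
Offset 2: leading byte 0xF0 = 11110000 → 4-byte char #2 = F0 90 90 B4.
Offset 6: leading byte 0xF3 = 11110011 → 4-byte char #3 = F3 B2 A1 9F.
Offset 10: leading byte 0xF2 = 11110010 → 4-byte char #4 = F2 AC B3 A2.
Leading byte 0xF2 = 11110010 matches 11110xxx → 4-byte sequence.
Byte 1: 0xF2 = 11110010, payload 010 (3 bits).
Byte 2: 0xAC = 10101100 (10xxxxxx ✓), payload 101100.
Byte 3: 0xB3 = 10110011 (10xxxxxx ✓), payload 110011.
Byte 4: 0xA2 = 10100010 (10xxxxxx ✓), payload 100010.
Concatenate: 010101100110011100010 = 0xACCE2 (21 bits → U+ACCE2).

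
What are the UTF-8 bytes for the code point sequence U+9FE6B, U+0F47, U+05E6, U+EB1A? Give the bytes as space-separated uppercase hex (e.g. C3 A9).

U+9FE6B: 4-byte form → F2 9F B9 AB.
U+0F47: 3-byte form → E0 BD 87.
U+05E6: 2-byte form → D7 A6.
U+EB1A: 3-byte form → EE AC 9A.
Concatenated (12 bytes): F2 9F B9 AB E0 BD 87 D7 A6 EE AC 9A.

F2 9F B9 AB E0 BD 87 D7 A6 EE AC 9A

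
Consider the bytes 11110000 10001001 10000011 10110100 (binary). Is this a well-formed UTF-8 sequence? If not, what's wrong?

invalid (overlong encoding)

Leading byte 0xF0 = 11110000 → 4-byte form.
Continuation bytes all match 10xxxxxx. Payload decodes to 0x90F4.
But 0x90F4 < 0x10000, the minimum for a 4-byte sequence — this is an overlong encoding.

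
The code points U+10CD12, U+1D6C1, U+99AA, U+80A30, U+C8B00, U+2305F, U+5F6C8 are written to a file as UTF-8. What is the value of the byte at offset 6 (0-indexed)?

U+10CD12 → 4-byte form F4 8C B4 92 at offsets 0–3.
U+1D6C1 → 4-byte form F0 9D 9B 81 at offsets 4–7.
Offset 6 falls in char 2's range; it's byte 3 of F0 9D 9B 81 = 0x9B.

0x9B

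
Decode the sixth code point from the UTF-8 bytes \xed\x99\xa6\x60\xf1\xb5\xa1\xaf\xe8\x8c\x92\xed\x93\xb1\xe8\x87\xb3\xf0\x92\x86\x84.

Offset 0: leading byte 0xED = 11101101 → 3-byte char #1 = ED 99 A6.
Offset 3: leading byte 0x60 = 01100000 → 1-byte char #2 = 60.
Offset 4: leading byte 0xF1 = 11110001 → 4-byte char #3 = F1 B5 A1 AF.
Offset 8: leading byte 0xE8 = 11101000 → 3-byte char #4 = E8 8C 92.
Offset 11: leading byte 0xED = 11101101 → 3-byte char #5 = ED 93 B1.
Offset 14: leading byte 0xE8 = 11101000 → 3-byte char #6 = E8 87 B3.
Leading byte 0xE8 = 11101000 matches 1110xxxx → 3-byte sequence.
Byte 1: 0xE8 = 11101000, payload 1000 (4 bits).
Byte 2: 0x87 = 10000111 (10xxxxxx ✓), payload 000111.
Byte 3: 0xB3 = 10110011 (10xxxxxx ✓), payload 110011.
Concatenate: 1000000111110011 = 0x81F3 (16 bits → U+81F3).

U+81F3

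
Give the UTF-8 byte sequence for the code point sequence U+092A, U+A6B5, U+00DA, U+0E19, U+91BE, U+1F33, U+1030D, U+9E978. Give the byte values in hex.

U+092A: 3-byte form → E0 A4 AA.
U+A6B5: 3-byte form → EA 9A B5.
U+00DA: 2-byte form → C3 9A.
U+0E19: 3-byte form → E0 B8 99.
U+91BE: 3-byte form → E9 86 BE.
U+1F33: 3-byte form → E1 BC B3.
U+1030D: 4-byte form → F0 90 8C 8D.
U+9E978: 4-byte form → F2 9E A5 B8.
Concatenated (25 bytes): E0 A4 AA EA 9A B5 C3 9A E0 B8 99 E9 86 BE E1 BC B3 F0 90 8C 8D F2 9E A5 B8.

E0 A4 AA EA 9A B5 C3 9A E0 B8 99 E9 86 BE E1 BC B3 F0 90 8C 8D F2 9E A5 B8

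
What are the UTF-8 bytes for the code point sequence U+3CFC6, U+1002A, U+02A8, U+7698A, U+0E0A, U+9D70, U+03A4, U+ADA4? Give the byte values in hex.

F0 BC BF 86 F0 90 80 AA CA A8 F1 B6 A6 8A E0 B8 8A E9 B5 B0 CE A4 EA B6 A4

U+3CFC6: 4-byte form → F0 BC BF 86.
U+1002A: 4-byte form → F0 90 80 AA.
U+02A8: 2-byte form → CA A8.
U+7698A: 4-byte form → F1 B6 A6 8A.
U+0E0A: 3-byte form → E0 B8 8A.
U+9D70: 3-byte form → E9 B5 B0.
U+03A4: 2-byte form → CE A4.
U+ADA4: 3-byte form → EA B6 A4.
Concatenated (25 bytes): F0 BC BF 86 F0 90 80 AA CA A8 F1 B6 A6 8A E0 B8 8A E9 B5 B0 CE A4 EA B6 A4.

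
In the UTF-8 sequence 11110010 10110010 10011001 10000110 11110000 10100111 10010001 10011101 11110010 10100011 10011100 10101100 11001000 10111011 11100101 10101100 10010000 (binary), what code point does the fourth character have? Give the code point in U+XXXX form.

U+023B

Offset 0: leading byte 0xF2 = 11110010 → 4-byte char #1 = F2 B2 99 86.
Offset 4: leading byte 0xF0 = 11110000 → 4-byte char #2 = F0 A7 91 9D.
Offset 8: leading byte 0xF2 = 11110010 → 4-byte char #3 = F2 A3 9C AC.
Offset 12: leading byte 0xC8 = 11001000 → 2-byte char #4 = C8 BB.
Leading byte 0xC8 = 11001000 matches 110xxxxx → 2-byte sequence.
Byte 1: 0xC8 = 11001000, payload 01000 (5 bits).
Byte 2: 0xBB = 10111011 (10xxxxxx ✓), payload 111011.
Concatenate: 01000111011 = 0x23B (11 bits → U+023B).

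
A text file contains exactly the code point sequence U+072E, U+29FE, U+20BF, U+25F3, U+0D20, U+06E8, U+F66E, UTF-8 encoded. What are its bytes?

U+072E: 2-byte form → DC AE.
U+29FE: 3-byte form → E2 A7 BE.
U+20BF: 3-byte form → E2 82 BF.
U+25F3: 3-byte form → E2 97 B3.
U+0D20: 3-byte form → E0 B4 A0.
U+06E8: 2-byte form → DB A8.
U+F66E: 3-byte form → EF 99 AE.
Concatenated (19 bytes): DC AE E2 A7 BE E2 82 BF E2 97 B3 E0 B4 A0 DB A8 EF 99 AE.

DC AE E2 A7 BE E2 82 BF E2 97 B3 E0 B4 A0 DB A8 EF 99 AE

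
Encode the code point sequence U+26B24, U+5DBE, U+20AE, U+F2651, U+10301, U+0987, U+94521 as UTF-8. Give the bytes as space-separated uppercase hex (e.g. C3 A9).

F0 A6 AC A4 E5 B6 BE E2 82 AE F3 B2 99 91 F0 90 8C 81 E0 A6 87 F2 94 94 A1

U+26B24: 4-byte form → F0 A6 AC A4.
U+5DBE: 3-byte form → E5 B6 BE.
U+20AE: 3-byte form → E2 82 AE.
U+F2651: 4-byte form → F3 B2 99 91.
U+10301: 4-byte form → F0 90 8C 81.
U+0987: 3-byte form → E0 A6 87.
U+94521: 4-byte form → F2 94 94 A1.
Concatenated (25 bytes): F0 A6 AC A4 E5 B6 BE E2 82 AE F3 B2 99 91 F0 90 8C 81 E0 A6 87 F2 94 94 A1.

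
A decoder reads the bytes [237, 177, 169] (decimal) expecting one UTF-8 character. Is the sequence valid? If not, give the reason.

Structurally a 3-byte sequence; payload = 0xDC69.
But 0xDC69 is in U+D800–U+DFFF, the surrogate range. Surrogates are not Unicode scalar values and are forbidden in UTF-8.

invalid (encodes a surrogate (U+D800–U+DFFF))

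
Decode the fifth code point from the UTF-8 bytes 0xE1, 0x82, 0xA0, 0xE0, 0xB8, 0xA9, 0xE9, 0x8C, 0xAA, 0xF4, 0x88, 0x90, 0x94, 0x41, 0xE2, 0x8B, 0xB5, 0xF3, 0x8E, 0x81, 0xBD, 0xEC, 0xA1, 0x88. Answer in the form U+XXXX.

U+0041

Offset 0: leading byte 0xE1 = 11100001 → 3-byte char #1 = E1 82 A0.
Offset 3: leading byte 0xE0 = 11100000 → 3-byte char #2 = E0 B8 A9.
Offset 6: leading byte 0xE9 = 11101001 → 3-byte char #3 = E9 8C AA.
Offset 9: leading byte 0xF4 = 11110100 → 4-byte char #4 = F4 88 90 94.
Offset 13: leading byte 0x41 = 01000001 → 1-byte char #5 = 41.
Leading byte 0x41 = 01000001 matches 0xxxxxxx → 1-byte sequence.
Byte 1: 0x41 = 01000001, payload 1000001 (7 bits).
Concatenate: 1000001 = 0x41 (7 bits → U+0041).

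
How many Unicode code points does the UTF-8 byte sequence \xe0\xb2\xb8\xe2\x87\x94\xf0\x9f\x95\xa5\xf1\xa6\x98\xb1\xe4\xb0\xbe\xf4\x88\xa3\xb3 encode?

6

Byte at offset 0: 0xE0 = 11100000 → 3-byte char (#1). Advance 3.
Byte at offset 3: 0xE2 = 11100010 → 3-byte char (#2). Advance 3.
Byte at offset 6: 0xF0 = 11110000 → 4-byte char (#3). Advance 4.
Byte at offset 10: 0xF1 = 11110001 → 4-byte char (#4). Advance 4.
Byte at offset 14: 0xE4 = 11100100 → 3-byte char (#5). Advance 3.
Byte at offset 17: 0xF4 = 11110100 → 4-byte char (#6). Advance 4.
Reached end at offset 21 after 6 code points.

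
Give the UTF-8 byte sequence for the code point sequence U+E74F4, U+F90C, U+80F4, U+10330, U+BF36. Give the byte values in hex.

U+E74F4: 4-byte form → F3 A7 93 B4.
U+F90C: 3-byte form → EF A4 8C.
U+80F4: 3-byte form → E8 83 B4.
U+10330: 4-byte form → F0 90 8C B0.
U+BF36: 3-byte form → EB BC B6.
Concatenated (17 bytes): F3 A7 93 B4 EF A4 8C E8 83 B4 F0 90 8C B0 EB BC B6.

F3 A7 93 B4 EF A4 8C E8 83 B4 F0 90 8C B0 EB BC B6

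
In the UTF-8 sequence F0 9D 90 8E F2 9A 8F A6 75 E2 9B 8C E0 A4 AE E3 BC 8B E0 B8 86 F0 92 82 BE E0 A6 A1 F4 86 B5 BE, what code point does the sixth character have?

Offset 0: leading byte 0xF0 = 11110000 → 4-byte char #1 = F0 9D 90 8E.
Offset 4: leading byte 0xF2 = 11110010 → 4-byte char #2 = F2 9A 8F A6.
Offset 8: leading byte 0x75 = 01110101 → 1-byte char #3 = 75.
Offset 9: leading byte 0xE2 = 11100010 → 3-byte char #4 = E2 9B 8C.
Offset 12: leading byte 0xE0 = 11100000 → 3-byte char #5 = E0 A4 AE.
Offset 15: leading byte 0xE3 = 11100011 → 3-byte char #6 = E3 BC 8B.
Leading byte 0xE3 = 11100011 matches 1110xxxx → 3-byte sequence.
Byte 1: 0xE3 = 11100011, payload 0011 (4 bits).
Byte 2: 0xBC = 10111100 (10xxxxxx ✓), payload 111100.
Byte 3: 0x8B = 10001011 (10xxxxxx ✓), payload 001011.
Concatenate: 0011111100001011 = 0x3F0B (16 bits → U+3F0B).

U+3F0B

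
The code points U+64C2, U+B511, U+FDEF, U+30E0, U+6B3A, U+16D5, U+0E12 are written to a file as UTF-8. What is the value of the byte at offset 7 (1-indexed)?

0xEF

1-indexed offset 7 is 0-indexed offset 6.
U+64C2 → 3-byte form E6 93 82 at offsets 0–2.
U+B511 → 3-byte form EB 94 91 at offsets 3–5.
U+FDEF → 3-byte form EF B7 AF at offsets 6–8.
Offset 6 falls in char 3's range; it's byte 1 of EF B7 AF = 0xEF.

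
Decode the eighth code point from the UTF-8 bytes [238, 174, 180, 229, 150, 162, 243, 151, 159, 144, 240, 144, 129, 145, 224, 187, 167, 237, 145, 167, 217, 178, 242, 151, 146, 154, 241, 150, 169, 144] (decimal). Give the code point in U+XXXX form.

U+9749A

Offset 0: leading byte 0xEE = 11101110 → 3-byte char #1 = EE AE B4.
Offset 3: leading byte 0xE5 = 11100101 → 3-byte char #2 = E5 96 A2.
Offset 6: leading byte 0xF3 = 11110011 → 4-byte char #3 = F3 97 9F 90.
Offset 10: leading byte 0xF0 = 11110000 → 4-byte char #4 = F0 90 81 91.
Offset 14: leading byte 0xE0 = 11100000 → 3-byte char #5 = E0 BB A7.
Offset 17: leading byte 0xED = 11101101 → 3-byte char #6 = ED 91 A7.
Offset 20: leading byte 0xD9 = 11011001 → 2-byte char #7 = D9 B2.
Offset 22: leading byte 0xF2 = 11110010 → 4-byte char #8 = F2 97 92 9A.
Leading byte 0xF2 = 11110010 matches 11110xxx → 4-byte sequence.
Byte 1: 0xF2 = 11110010, payload 010 (3 bits).
Byte 2: 0x97 = 10010111 (10xxxxxx ✓), payload 010111.
Byte 3: 0x92 = 10010010 (10xxxxxx ✓), payload 010010.
Byte 4: 0x9A = 10011010 (10xxxxxx ✓), payload 011010.
Concatenate: 010010111010010011010 = 0x9749A (21 bits → U+9749A).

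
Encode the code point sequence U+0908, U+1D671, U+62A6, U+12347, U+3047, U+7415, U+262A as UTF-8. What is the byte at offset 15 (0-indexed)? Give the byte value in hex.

U+0908 → 3-byte form E0 A4 88 at offsets 0–2.
U+1D671 → 4-byte form F0 9D 99 B1 at offsets 3–6.
U+62A6 → 3-byte form E6 8A A6 at offsets 7–9.
U+12347 → 4-byte form F0 92 8D 87 at offsets 10–13.
U+3047 → 3-byte form E3 81 87 at offsets 14–16.
Offset 15 falls in char 5's range; it's byte 2 of E3 81 87 = 0x81.

0x81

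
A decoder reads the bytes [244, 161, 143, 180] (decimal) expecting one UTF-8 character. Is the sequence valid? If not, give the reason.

invalid (encodes a value above U+10FFFF)

Leading byte 0xF4 = 11110100 → 4-byte form.
Payload = 0x1213F4, which exceeds U+10FFFF, the maximum Unicode code point. (Leading bytes F5–FF, or F4 followed by ≥ 0x90, are invalid.)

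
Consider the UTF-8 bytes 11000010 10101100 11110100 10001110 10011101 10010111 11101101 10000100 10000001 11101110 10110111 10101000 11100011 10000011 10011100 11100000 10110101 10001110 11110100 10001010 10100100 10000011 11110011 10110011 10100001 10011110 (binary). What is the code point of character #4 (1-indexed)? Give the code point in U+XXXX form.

U+EDE8

Offset 0: leading byte 0xC2 = 11000010 → 2-byte char #1 = C2 AC.
Offset 2: leading byte 0xF4 = 11110100 → 4-byte char #2 = F4 8E 9D 97.
Offset 6: leading byte 0xED = 11101101 → 3-byte char #3 = ED 84 81.
Offset 9: leading byte 0xEE = 11101110 → 3-byte char #4 = EE B7 A8.
Leading byte 0xEE = 11101110 matches 1110xxxx → 3-byte sequence.
Byte 1: 0xEE = 11101110, payload 1110 (4 bits).
Byte 2: 0xB7 = 10110111 (10xxxxxx ✓), payload 110111.
Byte 3: 0xA8 = 10101000 (10xxxxxx ✓), payload 101000.
Concatenate: 1110110111101000 = 0xEDE8 (16 bits → U+EDE8).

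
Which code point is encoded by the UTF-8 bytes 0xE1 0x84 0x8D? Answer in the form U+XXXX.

U+110D

Leading byte 0xE1 = 11100001 matches 1110xxxx → 3-byte sequence.
Byte 1: 0xE1 = 11100001, payload 0001 (4 bits).
Byte 2: 0x84 = 10000100 (10xxxxxx ✓), payload 000100.
Byte 3: 0x8D = 10001101 (10xxxxxx ✓), payload 001101.
Concatenate: 0001000100001101 = 0x110D (16 bits → U+110D).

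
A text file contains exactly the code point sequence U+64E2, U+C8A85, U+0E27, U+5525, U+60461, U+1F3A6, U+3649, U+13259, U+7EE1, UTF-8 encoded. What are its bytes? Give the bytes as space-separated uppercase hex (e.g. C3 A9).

E6 93 A2 F3 88 AA 85 E0 B8 A7 E5 94 A5 F1 A0 91 A1 F0 9F 8E A6 E3 99 89 F0 93 89 99 E7 BB A1

U+64E2: 3-byte form → E6 93 A2.
U+C8A85: 4-byte form → F3 88 AA 85.
U+0E27: 3-byte form → E0 B8 A7.
U+5525: 3-byte form → E5 94 A5.
U+60461: 4-byte form → F1 A0 91 A1.
U+1F3A6: 4-byte form → F0 9F 8E A6.
U+3649: 3-byte form → E3 99 89.
U+13259: 4-byte form → F0 93 89 99.
U+7EE1: 3-byte form → E7 BB A1.
Concatenated (31 bytes): E6 93 A2 F3 88 AA 85 E0 B8 A7 E5 94 A5 F1 A0 91 A1 F0 9F 8E A6 E3 99 89 F0 93 89 99 E7 BB A1.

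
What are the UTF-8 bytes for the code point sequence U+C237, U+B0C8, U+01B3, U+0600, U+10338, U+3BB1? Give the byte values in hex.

U+C237: 3-byte form → EC 88 B7.
U+B0C8: 3-byte form → EB 83 88.
U+01B3: 2-byte form → C6 B3.
U+0600: 2-byte form → D8 80.
U+10338: 4-byte form → F0 90 8C B8.
U+3BB1: 3-byte form → E3 AE B1.
Concatenated (17 bytes): EC 88 B7 EB 83 88 C6 B3 D8 80 F0 90 8C B8 E3 AE B1.

EC 88 B7 EB 83 88 C6 B3 D8 80 F0 90 8C B8 E3 AE B1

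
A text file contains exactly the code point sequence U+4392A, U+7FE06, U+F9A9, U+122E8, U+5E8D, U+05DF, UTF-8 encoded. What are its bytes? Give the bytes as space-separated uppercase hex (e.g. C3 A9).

F1 83 A4 AA F1 BF B8 86 EF A6 A9 F0 92 8B A8 E5 BA 8D D7 9F

U+4392A: 4-byte form → F1 83 A4 AA.
U+7FE06: 4-byte form → F1 BF B8 86.
U+F9A9: 3-byte form → EF A6 A9.
U+122E8: 4-byte form → F0 92 8B A8.
U+5E8D: 3-byte form → E5 BA 8D.
U+05DF: 2-byte form → D7 9F.
Concatenated (20 bytes): F1 83 A4 AA F1 BF B8 86 EF A6 A9 F0 92 8B A8 E5 BA 8D D7 9F.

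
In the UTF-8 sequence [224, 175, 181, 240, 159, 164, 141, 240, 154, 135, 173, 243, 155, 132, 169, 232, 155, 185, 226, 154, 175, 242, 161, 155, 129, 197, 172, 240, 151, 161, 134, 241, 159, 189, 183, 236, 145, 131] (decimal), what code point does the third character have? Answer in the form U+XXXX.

Offset 0: leading byte 0xE0 = 11100000 → 3-byte char #1 = E0 AF B5.
Offset 3: leading byte 0xF0 = 11110000 → 4-byte char #2 = F0 9F A4 8D.
Offset 7: leading byte 0xF0 = 11110000 → 4-byte char #3 = F0 9A 87 AD.
Leading byte 0xF0 = 11110000 matches 11110xxx → 4-byte sequence.
Byte 1: 0xF0 = 11110000, payload 000 (3 bits).
Byte 2: 0x9A = 10011010 (10xxxxxx ✓), payload 011010.
Byte 3: 0x87 = 10000111 (10xxxxxx ✓), payload 000111.
Byte 4: 0xAD = 10101101 (10xxxxxx ✓), payload 101101.
Concatenate: 000011010000111101101 = 0x1A1ED (21 bits → U+1A1ED).

U+1A1ED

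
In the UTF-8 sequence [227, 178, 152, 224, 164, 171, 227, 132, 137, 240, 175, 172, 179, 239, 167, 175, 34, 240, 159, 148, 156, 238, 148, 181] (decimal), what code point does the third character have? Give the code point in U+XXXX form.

U+3109

Offset 0: leading byte 0xE3 = 11100011 → 3-byte char #1 = E3 B2 98.
Offset 3: leading byte 0xE0 = 11100000 → 3-byte char #2 = E0 A4 AB.
Offset 6: leading byte 0xE3 = 11100011 → 3-byte char #3 = E3 84 89.
Leading byte 0xE3 = 11100011 matches 1110xxxx → 3-byte sequence.
Byte 1: 0xE3 = 11100011, payload 0011 (4 bits).
Byte 2: 0x84 = 10000100 (10xxxxxx ✓), payload 000100.
Byte 3: 0x89 = 10001001 (10xxxxxx ✓), payload 001001.
Concatenate: 0011000100001001 = 0x3109 (16 bits → U+3109).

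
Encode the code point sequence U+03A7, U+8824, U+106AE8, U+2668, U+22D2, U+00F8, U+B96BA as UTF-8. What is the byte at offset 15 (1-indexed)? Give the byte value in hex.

0x92

1-indexed offset 15 is 0-indexed offset 14.
U+03A7 → 2-byte form CE A7 at offsets 0–1.
U+8824 → 3-byte form E8 A0 A4 at offsets 2–4.
U+106AE8 → 4-byte form F4 86 AB A8 at offsets 5–8.
U+2668 → 3-byte form E2 99 A8 at offsets 9–11.
U+22D2 → 3-byte form E2 8B 92 at offsets 12–14.
Offset 14 falls in char 5's range; it's byte 3 of E2 8B 92 = 0x92.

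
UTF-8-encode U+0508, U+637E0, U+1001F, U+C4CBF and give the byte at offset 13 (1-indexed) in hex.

1-indexed offset 13 is 0-indexed offset 12.
U+0508 → 2-byte form D4 88 at offsets 0–1.
U+637E0 → 4-byte form F1 A3 9F A0 at offsets 2–5.
U+1001F → 4-byte form F0 90 80 9F at offsets 6–9.
U+C4CBF → 4-byte form F3 84 B2 BF at offsets 10–13.
Offset 12 falls in char 4's range; it's byte 3 of F3 84 B2 BF = 0xB2.

0xB2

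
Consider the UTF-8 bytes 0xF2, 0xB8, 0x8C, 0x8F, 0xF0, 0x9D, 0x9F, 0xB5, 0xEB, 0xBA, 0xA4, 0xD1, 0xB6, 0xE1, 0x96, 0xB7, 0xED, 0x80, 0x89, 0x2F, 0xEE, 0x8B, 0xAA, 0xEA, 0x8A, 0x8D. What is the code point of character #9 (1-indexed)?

Offset 0: leading byte 0xF2 = 11110010 → 4-byte char #1 = F2 B8 8C 8F.
Offset 4: leading byte 0xF0 = 11110000 → 4-byte char #2 = F0 9D 9F B5.
Offset 8: leading byte 0xEB = 11101011 → 3-byte char #3 = EB BA A4.
Offset 11: leading byte 0xD1 = 11010001 → 2-byte char #4 = D1 B6.
Offset 13: leading byte 0xE1 = 11100001 → 3-byte char #5 = E1 96 B7.
Offset 16: leading byte 0xED = 11101101 → 3-byte char #6 = ED 80 89.
Offset 19: leading byte 0x2F = 00101111 → 1-byte char #7 = 2F.
Offset 20: leading byte 0xEE = 11101110 → 3-byte char #8 = EE 8B AA.
Offset 23: leading byte 0xEA = 11101010 → 3-byte char #9 = EA 8A 8D.
Leading byte 0xEA = 11101010 matches 1110xxxx → 3-byte sequence.
Byte 1: 0xEA = 11101010, payload 1010 (4 bits).
Byte 2: 0x8A = 10001010 (10xxxxxx ✓), payload 001010.
Byte 3: 0x8D = 10001101 (10xxxxxx ✓), payload 001101.
Concatenate: 1010001010001101 = 0xA28D (16 bits → U+A28D).

U+A28D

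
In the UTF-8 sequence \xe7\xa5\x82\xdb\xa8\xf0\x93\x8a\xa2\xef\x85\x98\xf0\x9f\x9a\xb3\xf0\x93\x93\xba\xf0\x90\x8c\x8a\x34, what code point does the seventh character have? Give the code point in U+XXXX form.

Offset 0: leading byte 0xE7 = 11100111 → 3-byte char #1 = E7 A5 82.
Offset 3: leading byte 0xDB = 11011011 → 2-byte char #2 = DB A8.
Offset 5: leading byte 0xF0 = 11110000 → 4-byte char #3 = F0 93 8A A2.
Offset 9: leading byte 0xEF = 11101111 → 3-byte char #4 = EF 85 98.
Offset 12: leading byte 0xF0 = 11110000 → 4-byte char #5 = F0 9F 9A B3.
Offset 16: leading byte 0xF0 = 11110000 → 4-byte char #6 = F0 93 93 BA.
Offset 20: leading byte 0xF0 = 11110000 → 4-byte char #7 = F0 90 8C 8A.
Leading byte 0xF0 = 11110000 matches 11110xxx → 4-byte sequence.
Byte 1: 0xF0 = 11110000, payload 000 (3 bits).
Byte 2: 0x90 = 10010000 (10xxxxxx ✓), payload 010000.
Byte 3: 0x8C = 10001100 (10xxxxxx ✓), payload 001100.
Byte 4: 0x8A = 10001010 (10xxxxxx ✓), payload 001010.
Concatenate: 000010000001100001010 = 0x1030A (21 bits → U+1030A).

U+1030A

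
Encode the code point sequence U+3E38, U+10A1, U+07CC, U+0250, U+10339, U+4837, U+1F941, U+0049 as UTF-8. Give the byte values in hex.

E3 B8 B8 E1 82 A1 DF 8C C9 90 F0 90 8C B9 E4 A0 B7 F0 9F A5 81 49

U+3E38: 3-byte form → E3 B8 B8.
U+10A1: 3-byte form → E1 82 A1.
U+07CC: 2-byte form → DF 8C.
U+0250: 2-byte form → C9 90.
U+10339: 4-byte form → F0 90 8C B9.
U+4837: 3-byte form → E4 A0 B7.
U+1F941: 4-byte form → F0 9F A5 81.
U+0049: 1-byte form → 49.
Concatenated (22 bytes): E3 B8 B8 E1 82 A1 DF 8C C9 90 F0 90 8C B9 E4 A0 B7 F0 9F A5 81 49.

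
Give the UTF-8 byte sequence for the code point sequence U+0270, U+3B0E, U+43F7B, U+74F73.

U+0270: 2-byte form → C9 B0.
U+3B0E: 3-byte form → E3 AC 8E.
U+43F7B: 4-byte form → F1 83 BD BB.
U+74F73: 4-byte form → F1 B4 BD B3.
Concatenated (13 bytes): C9 B0 E3 AC 8E F1 83 BD BB F1 B4 BD B3.

C9 B0 E3 AC 8E F1 83 BD BB F1 B4 BD B3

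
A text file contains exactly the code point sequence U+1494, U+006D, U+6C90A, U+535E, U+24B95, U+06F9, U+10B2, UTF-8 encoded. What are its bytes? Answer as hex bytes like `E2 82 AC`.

U+1494: 3-byte form → E1 92 94.
U+006D: 1-byte form → 6D.
U+6C90A: 4-byte form → F1 AC A4 8A.
U+535E: 3-byte form → E5 8D 9E.
U+24B95: 4-byte form → F0 A4 AE 95.
U+06F9: 2-byte form → DB B9.
U+10B2: 3-byte form → E1 82 B2.
Concatenated (20 bytes): E1 92 94 6D F1 AC A4 8A E5 8D 9E F0 A4 AE 95 DB B9 E1 82 B2.

E1 92 94 6D F1 AC A4 8A E5 8D 9E F0 A4 AE 95 DB B9 E1 82 B2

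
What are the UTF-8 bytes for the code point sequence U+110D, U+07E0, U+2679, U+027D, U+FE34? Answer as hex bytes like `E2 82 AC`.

E1 84 8D DF A0 E2 99 B9 C9 BD EF B8 B4

U+110D: 3-byte form → E1 84 8D.
U+07E0: 2-byte form → DF A0.
U+2679: 3-byte form → E2 99 B9.
U+027D: 2-byte form → C9 BD.
U+FE34: 3-byte form → EF B8 B4.
Concatenated (13 bytes): E1 84 8D DF A0 E2 99 B9 C9 BD EF B8 B4.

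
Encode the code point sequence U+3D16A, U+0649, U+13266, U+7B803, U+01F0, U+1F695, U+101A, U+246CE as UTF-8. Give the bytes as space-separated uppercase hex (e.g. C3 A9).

F0 BD 85 AA D9 89 F0 93 89 A6 F1 BB A0 83 C7 B0 F0 9F 9A 95 E1 80 9A F0 A4 9B 8E

U+3D16A: 4-byte form → F0 BD 85 AA.
U+0649: 2-byte form → D9 89.
U+13266: 4-byte form → F0 93 89 A6.
U+7B803: 4-byte form → F1 BB A0 83.
U+01F0: 2-byte form → C7 B0.
U+1F695: 4-byte form → F0 9F 9A 95.
U+101A: 3-byte form → E1 80 9A.
U+246CE: 4-byte form → F0 A4 9B 8E.
Concatenated (27 bytes): F0 BD 85 AA D9 89 F0 93 89 A6 F1 BB A0 83 C7 B0 F0 9F 9A 95 E1 80 9A F0 A4 9B 8E.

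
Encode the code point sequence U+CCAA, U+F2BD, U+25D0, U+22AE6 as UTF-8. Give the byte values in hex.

EC B2 AA EF 8A BD E2 97 90 F0 A2 AB A6

U+CCAA: 3-byte form → EC B2 AA.
U+F2BD: 3-byte form → EF 8A BD.
U+25D0: 3-byte form → E2 97 90.
U+22AE6: 4-byte form → F0 A2 AB A6.
Concatenated (13 bytes): EC B2 AA EF 8A BD E2 97 90 F0 A2 AB A6.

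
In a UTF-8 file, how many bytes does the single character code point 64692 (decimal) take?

3

U+FCB4 = 0xFCB4. UTF-8 uses 1 byte below 0x80, 2 below 0x800, 3 below 0x10000, 4 up to 0x10FFFF. 0xFCB4 is in U+0800–U+FFFF → 3 bytes.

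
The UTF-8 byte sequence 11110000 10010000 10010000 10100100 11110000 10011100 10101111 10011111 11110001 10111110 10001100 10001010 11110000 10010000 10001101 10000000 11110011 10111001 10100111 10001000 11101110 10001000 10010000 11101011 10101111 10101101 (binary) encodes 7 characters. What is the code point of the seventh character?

Offset 0: leading byte 0xF0 = 11110000 → 4-byte char #1 = F0 90 90 A4.
Offset 4: leading byte 0xF0 = 11110000 → 4-byte char #2 = F0 9C AF 9F.
Offset 8: leading byte 0xF1 = 11110001 → 4-byte char #3 = F1 BE 8C 8A.
Offset 12: leading byte 0xF0 = 11110000 → 4-byte char #4 = F0 90 8D 80.
Offset 16: leading byte 0xF3 = 11110011 → 4-byte char #5 = F3 B9 A7 88.
Offset 20: leading byte 0xEE = 11101110 → 3-byte char #6 = EE 88 90.
Offset 23: leading byte 0xEB = 11101011 → 3-byte char #7 = EB AF AD.
Leading byte 0xEB = 11101011 matches 1110xxxx → 3-byte sequence.
Byte 1: 0xEB = 11101011, payload 1011 (4 bits).
Byte 2: 0xAF = 10101111 (10xxxxxx ✓), payload 101111.
Byte 3: 0xAD = 10101101 (10xxxxxx ✓), payload 101101.
Concatenate: 1011101111101101 = 0xBBED (16 bits → U+BBED).

U+BBED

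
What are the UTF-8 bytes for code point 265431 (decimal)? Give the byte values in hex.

U+40CD7 = 0x40CD7 = 265431 decimal. In range U+10000–U+10FFFF → 4-byte form: 11110xxx 10xxxxxx 10xxxxxx 10xxxxxx.
Binary (21 bits): 001000000110011010111.
Split 3+6+6+6: 001 | 000000 | 110011 | 010111.
Byte 1: 11110001 = 0xF1.
Byte 2: 10000000 = 0x80.
Byte 3: 10110011 = 0xB3.
Byte 4: 10010111 = 0x97.

F1 80 B3 97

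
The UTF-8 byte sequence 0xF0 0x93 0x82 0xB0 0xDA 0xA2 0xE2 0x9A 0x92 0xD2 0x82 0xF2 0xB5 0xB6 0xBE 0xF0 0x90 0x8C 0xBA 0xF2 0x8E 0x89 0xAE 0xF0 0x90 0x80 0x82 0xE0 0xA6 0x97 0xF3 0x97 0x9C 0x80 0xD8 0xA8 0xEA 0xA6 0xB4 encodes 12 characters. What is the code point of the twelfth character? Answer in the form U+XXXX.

U+A9B4

Offset 0: leading byte 0xF0 = 11110000 → 4-byte char #1 = F0 93 82 B0.
Offset 4: leading byte 0xDA = 11011010 → 2-byte char #2 = DA A2.
Offset 6: leading byte 0xE2 = 11100010 → 3-byte char #3 = E2 9A 92.
Offset 9: leading byte 0xD2 = 11010010 → 2-byte char #4 = D2 82.
Offset 11: leading byte 0xF2 = 11110010 → 4-byte char #5 = F2 B5 B6 BE.
Offset 15: leading byte 0xF0 = 11110000 → 4-byte char #6 = F0 90 8C BA.
Offset 19: leading byte 0xF2 = 11110010 → 4-byte char #7 = F2 8E 89 AE.
Offset 23: leading byte 0xF0 = 11110000 → 4-byte char #8 = F0 90 80 82.
Offset 27: leading byte 0xE0 = 11100000 → 3-byte char #9 = E0 A6 97.
Offset 30: leading byte 0xF3 = 11110011 → 4-byte char #10 = F3 97 9C 80.
Offset 34: leading byte 0xD8 = 11011000 → 2-byte char #11 = D8 A8.
Offset 36: leading byte 0xEA = 11101010 → 3-byte char #12 = EA A6 B4.
Leading byte 0xEA = 11101010 matches 1110xxxx → 3-byte sequence.
Byte 1: 0xEA = 11101010, payload 1010 (4 bits).
Byte 2: 0xA6 = 10100110 (10xxxxxx ✓), payload 100110.
Byte 3: 0xB4 = 10110100 (10xxxxxx ✓), payload 110100.
Concatenate: 1010100110110100 = 0xA9B4 (16 bits → U+A9B4).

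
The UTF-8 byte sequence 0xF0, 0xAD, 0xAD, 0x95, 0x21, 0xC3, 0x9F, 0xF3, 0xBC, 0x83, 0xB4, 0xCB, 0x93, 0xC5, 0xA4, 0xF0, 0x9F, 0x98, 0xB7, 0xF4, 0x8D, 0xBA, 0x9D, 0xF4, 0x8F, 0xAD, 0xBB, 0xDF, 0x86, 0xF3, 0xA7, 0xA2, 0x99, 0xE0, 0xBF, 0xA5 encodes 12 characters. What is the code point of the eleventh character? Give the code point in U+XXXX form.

U+E7899

Offset 0: leading byte 0xF0 = 11110000 → 4-byte char #1 = F0 AD AD 95.
Offset 4: leading byte 0x21 = 00100001 → 1-byte char #2 = 21.
Offset 5: leading byte 0xC3 = 11000011 → 2-byte char #3 = C3 9F.
Offset 7: leading byte 0xF3 = 11110011 → 4-byte char #4 = F3 BC 83 B4.
Offset 11: leading byte 0xCB = 11001011 → 2-byte char #5 = CB 93.
Offset 13: leading byte 0xC5 = 11000101 → 2-byte char #6 = C5 A4.
Offset 15: leading byte 0xF0 = 11110000 → 4-byte char #7 = F0 9F 98 B7.
Offset 19: leading byte 0xF4 = 11110100 → 4-byte char #8 = F4 8D BA 9D.
Offset 23: leading byte 0xF4 = 11110100 → 4-byte char #9 = F4 8F AD BB.
Offset 27: leading byte 0xDF = 11011111 → 2-byte char #10 = DF 86.
Offset 29: leading byte 0xF3 = 11110011 → 4-byte char #11 = F3 A7 A2 99.
Leading byte 0xF3 = 11110011 matches 11110xxx → 4-byte sequence.
Byte 1: 0xF3 = 11110011, payload 011 (3 bits).
Byte 2: 0xA7 = 10100111 (10xxxxxx ✓), payload 100111.
Byte 3: 0xA2 = 10100010 (10xxxxxx ✓), payload 100010.
Byte 4: 0x99 = 10011001 (10xxxxxx ✓), payload 011001.
Concatenate: 011100111100010011001 = 0xE7899 (21 bits → U+E7899).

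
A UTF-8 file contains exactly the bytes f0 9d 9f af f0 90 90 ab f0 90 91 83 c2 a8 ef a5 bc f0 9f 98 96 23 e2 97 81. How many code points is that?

Byte at offset 0: 0xF0 = 11110000 → 4-byte char (#1). Advance 4.
Byte at offset 4: 0xF0 = 11110000 → 4-byte char (#2). Advance 4.
Byte at offset 8: 0xF0 = 11110000 → 4-byte char (#3). Advance 4.
Byte at offset 12: 0xC2 = 11000010 → 2-byte char (#4). Advance 2.
Byte at offset 14: 0xEF = 11101111 → 3-byte char (#5). Advance 3.
Byte at offset 17: 0xF0 = 11110000 → 4-byte char (#6). Advance 4.
Byte at offset 21: 0x23 = 00100011 → 1-byte char (#7). Advance 1.
Byte at offset 22: 0xE2 = 11100010 → 3-byte char (#8). Advance 3.
Reached end at offset 25 after 8 code points.

8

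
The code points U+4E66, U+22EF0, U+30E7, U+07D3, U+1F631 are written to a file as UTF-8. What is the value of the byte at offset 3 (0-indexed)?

U+4E66 → 3-byte form E4 B9 A6 at offsets 0–2.
U+22EF0 → 4-byte form F0 A2 BB B0 at offsets 3–6.
Offset 3 falls in char 2's range; it's byte 1 of F0 A2 BB B0 = 0xF0.

0xF0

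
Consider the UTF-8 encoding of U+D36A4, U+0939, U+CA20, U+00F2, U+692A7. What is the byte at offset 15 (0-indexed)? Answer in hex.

U+D36A4 → 4-byte form F3 93 9A A4 at offsets 0–3.
U+0939 → 3-byte form E0 A4 B9 at offsets 4–6.
U+CA20 → 3-byte form EC A8 A0 at offsets 7–9.
U+00F2 → 2-byte form C3 B2 at offsets 10–11.
U+692A7 → 4-byte form F1 A9 8A A7 at offsets 12–15.
Offset 15 falls in char 5's range; it's byte 4 of F1 A9 8A A7 = 0xA7.

0xA7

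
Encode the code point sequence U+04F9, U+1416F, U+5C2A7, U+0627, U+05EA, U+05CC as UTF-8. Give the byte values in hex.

U+04F9: 2-byte form → D3 B9.
U+1416F: 4-byte form → F0 94 85 AF.
U+5C2A7: 4-byte form → F1 9C 8A A7.
U+0627: 2-byte form → D8 A7.
U+05EA: 2-byte form → D7 AA.
U+05CC: 2-byte form → D7 8C.
Concatenated (16 bytes): D3 B9 F0 94 85 AF F1 9C 8A A7 D8 A7 D7 AA D7 8C.

D3 B9 F0 94 85 AF F1 9C 8A A7 D8 A7 D7 AA D7 8C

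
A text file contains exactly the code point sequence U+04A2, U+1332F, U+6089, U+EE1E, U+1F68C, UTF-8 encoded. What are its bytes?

U+04A2: 2-byte form → D2 A2.
U+1332F: 4-byte form → F0 93 8C AF.
U+6089: 3-byte form → E6 82 89.
U+EE1E: 3-byte form → EE B8 9E.
U+1F68C: 4-byte form → F0 9F 9A 8C.
Concatenated (16 bytes): D2 A2 F0 93 8C AF E6 82 89 EE B8 9E F0 9F 9A 8C.

D2 A2 F0 93 8C AF E6 82 89 EE B8 9E F0 9F 9A 8C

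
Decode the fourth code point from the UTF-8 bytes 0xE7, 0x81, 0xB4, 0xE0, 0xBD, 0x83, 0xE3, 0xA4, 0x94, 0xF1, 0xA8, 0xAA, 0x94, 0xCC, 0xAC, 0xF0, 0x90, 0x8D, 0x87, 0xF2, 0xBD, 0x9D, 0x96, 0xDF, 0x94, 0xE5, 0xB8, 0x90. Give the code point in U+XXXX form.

U+68A94

Offset 0: leading byte 0xE7 = 11100111 → 3-byte char #1 = E7 81 B4.
Offset 3: leading byte 0xE0 = 11100000 → 3-byte char #2 = E0 BD 83.
Offset 6: leading byte 0xE3 = 11100011 → 3-byte char #3 = E3 A4 94.
Offset 9: leading byte 0xF1 = 11110001 → 4-byte char #4 = F1 A8 AA 94.
Leading byte 0xF1 = 11110001 matches 11110xxx → 4-byte sequence.
Byte 1: 0xF1 = 11110001, payload 001 (3 bits).
Byte 2: 0xA8 = 10101000 (10xxxxxx ✓), payload 101000.
Byte 3: 0xAA = 10101010 (10xxxxxx ✓), payload 101010.
Byte 4: 0x94 = 10010100 (10xxxxxx ✓), payload 010100.
Concatenate: 001101000101010010100 = 0x68A94 (21 bits → U+68A94).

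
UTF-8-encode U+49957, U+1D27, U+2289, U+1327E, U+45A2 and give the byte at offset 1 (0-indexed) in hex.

0x89

U+49957 → 4-byte form F1 89 A5 97 at offsets 0–3.
Offset 1 falls in char 1's range; it's byte 2 of F1 89 A5 97 = 0x89.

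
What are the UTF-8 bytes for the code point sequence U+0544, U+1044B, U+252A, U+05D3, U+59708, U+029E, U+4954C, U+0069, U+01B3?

U+0544: 2-byte form → D5 84.
U+1044B: 4-byte form → F0 90 91 8B.
U+252A: 3-byte form → E2 94 AA.
U+05D3: 2-byte form → D7 93.
U+59708: 4-byte form → F1 99 9C 88.
U+029E: 2-byte form → CA 9E.
U+4954C: 4-byte form → F1 89 95 8C.
U+0069: 1-byte form → 69.
U+01B3: 2-byte form → C6 B3.
Concatenated (24 bytes): D5 84 F0 90 91 8B E2 94 AA D7 93 F1 99 9C 88 CA 9E F1 89 95 8C 69 C6 B3.

D5 84 F0 90 91 8B E2 94 AA D7 93 F1 99 9C 88 CA 9E F1 89 95 8C 69 C6 B3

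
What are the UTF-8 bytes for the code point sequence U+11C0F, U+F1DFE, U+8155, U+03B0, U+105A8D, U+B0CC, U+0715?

F0 91 B0 8F F3 B1 B7 BE E8 85 95 CE B0 F4 85 AA 8D EB 83 8C DC 95

U+11C0F: 4-byte form → F0 91 B0 8F.
U+F1DFE: 4-byte form → F3 B1 B7 BE.
U+8155: 3-byte form → E8 85 95.
U+03B0: 2-byte form → CE B0.
U+105A8D: 4-byte form → F4 85 AA 8D.
U+B0CC: 3-byte form → EB 83 8C.
U+0715: 2-byte form → DC 95.
Concatenated (22 bytes): F0 91 B0 8F F3 B1 B7 BE E8 85 95 CE B0 F4 85 AA 8D EB 83 8C DC 95.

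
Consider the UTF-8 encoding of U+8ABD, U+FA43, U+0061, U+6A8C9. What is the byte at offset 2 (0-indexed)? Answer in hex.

U+8ABD → 3-byte form E8 AA BD at offsets 0–2.
Offset 2 falls in char 1's range; it's byte 3 of E8 AA BD = 0xBD.

0xBD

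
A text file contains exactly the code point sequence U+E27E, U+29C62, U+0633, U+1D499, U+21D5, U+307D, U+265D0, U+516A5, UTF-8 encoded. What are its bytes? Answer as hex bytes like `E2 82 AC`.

EE 89 BE F0 A9 B1 A2 D8 B3 F0 9D 92 99 E2 87 95 E3 81 BD F0 A6 97 90 F1 91 9A A5

U+E27E: 3-byte form → EE 89 BE.
U+29C62: 4-byte form → F0 A9 B1 A2.
U+0633: 2-byte form → D8 B3.
U+1D499: 4-byte form → F0 9D 92 99.
U+21D5: 3-byte form → E2 87 95.
U+307D: 3-byte form → E3 81 BD.
U+265D0: 4-byte form → F0 A6 97 90.
U+516A5: 4-byte form → F1 91 9A A5.
Concatenated (27 bytes): EE 89 BE F0 A9 B1 A2 D8 B3 F0 9D 92 99 E2 87 95 E3 81 BD F0 A6 97 90 F1 91 9A A5.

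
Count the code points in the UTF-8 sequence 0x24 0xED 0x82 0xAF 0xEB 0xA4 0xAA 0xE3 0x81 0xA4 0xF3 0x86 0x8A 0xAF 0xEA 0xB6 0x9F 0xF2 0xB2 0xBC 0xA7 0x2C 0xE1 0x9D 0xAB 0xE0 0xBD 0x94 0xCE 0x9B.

Byte at offset 0: 0x24 = 00100100 → 1-byte char (#1). Advance 1.
Byte at offset 1: 0xED = 11101101 → 3-byte char (#2). Advance 3.
Byte at offset 4: 0xEB = 11101011 → 3-byte char (#3). Advance 3.
Byte at offset 7: 0xE3 = 11100011 → 3-byte char (#4). Advance 3.
Byte at offset 10: 0xF3 = 11110011 → 4-byte char (#5). Advance 4.
Byte at offset 14: 0xEA = 11101010 → 3-byte char (#6). Advance 3.
Byte at offset 17: 0xF2 = 11110010 → 4-byte char (#7). Advance 4.
Byte at offset 21: 0x2C = 00101100 → 1-byte char (#8). Advance 1.
Byte at offset 22: 0xE1 = 11100001 → 3-byte char (#9). Advance 3.
Byte at offset 25: 0xE0 = 11100000 → 3-byte char (#10). Advance 3.
Byte at offset 28: 0xCE = 11001110 → 2-byte char (#11). Advance 2.
Reached end at offset 30 after 11 code points.

11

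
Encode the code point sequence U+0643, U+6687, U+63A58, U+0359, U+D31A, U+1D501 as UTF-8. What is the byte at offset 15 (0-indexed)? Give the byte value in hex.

0x9D

U+0643 → 2-byte form D9 83 at offsets 0–1.
U+6687 → 3-byte form E6 9A 87 at offsets 2–4.
U+63A58 → 4-byte form F1 A3 A9 98 at offsets 5–8.
U+0359 → 2-byte form CD 99 at offsets 9–10.
U+D31A → 3-byte form ED 8C 9A at offsets 11–13.
U+1D501 → 4-byte form F0 9D 94 81 at offsets 14–17.
Offset 15 falls in char 6's range; it's byte 2 of F0 9D 94 81 = 0x9D.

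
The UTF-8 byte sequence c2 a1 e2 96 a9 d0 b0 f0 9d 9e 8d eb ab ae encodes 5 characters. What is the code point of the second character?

U+25A9

Offset 0: leading byte 0xC2 = 11000010 → 2-byte char #1 = C2 A1.
Offset 2: leading byte 0xE2 = 11100010 → 3-byte char #2 = E2 96 A9.
Leading byte 0xE2 = 11100010 matches 1110xxxx → 3-byte sequence.
Byte 1: 0xE2 = 11100010, payload 0010 (4 bits).
Byte 2: 0x96 = 10010110 (10xxxxxx ✓), payload 010110.
Byte 3: 0xA9 = 10101001 (10xxxxxx ✓), payload 101001.
Concatenate: 0010010110101001 = 0x25A9 (16 bits → U+25A9).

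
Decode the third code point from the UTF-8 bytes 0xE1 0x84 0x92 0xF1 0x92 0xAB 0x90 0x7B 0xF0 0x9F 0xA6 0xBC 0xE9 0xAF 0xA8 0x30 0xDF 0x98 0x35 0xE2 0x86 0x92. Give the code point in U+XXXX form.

Offset 0: leading byte 0xE1 = 11100001 → 3-byte char #1 = E1 84 92.
Offset 3: leading byte 0xF1 = 11110001 → 4-byte char #2 = F1 92 AB 90.
Offset 7: leading byte 0x7B = 01111011 → 1-byte char #3 = 7B.
Leading byte 0x7B = 01111011 matches 0xxxxxxx → 1-byte sequence.
Byte 1: 0x7B = 01111011, payload 1111011 (7 bits).
Concatenate: 1111011 = 0x7B (7 bits → U+007B).

U+007B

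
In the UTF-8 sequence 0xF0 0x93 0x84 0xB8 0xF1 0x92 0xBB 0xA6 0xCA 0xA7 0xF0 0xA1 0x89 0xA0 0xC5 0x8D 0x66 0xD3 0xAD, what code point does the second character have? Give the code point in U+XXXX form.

U+52EE6

Offset 0: leading byte 0xF0 = 11110000 → 4-byte char #1 = F0 93 84 B8.
Offset 4: leading byte 0xF1 = 11110001 → 4-byte char #2 = F1 92 BB A6.
Leading byte 0xF1 = 11110001 matches 11110xxx → 4-byte sequence.
Byte 1: 0xF1 = 11110001, payload 001 (3 bits).
Byte 2: 0x92 = 10010010 (10xxxxxx ✓), payload 010010.
Byte 3: 0xBB = 10111011 (10xxxxxx ✓), payload 111011.
Byte 4: 0xA6 = 10100110 (10xxxxxx ✓), payload 100110.
Concatenate: 001010010111011100110 = 0x52EE6 (21 bits → U+52EE6).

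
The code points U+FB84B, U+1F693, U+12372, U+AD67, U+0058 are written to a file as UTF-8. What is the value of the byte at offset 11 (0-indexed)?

U+FB84B → 4-byte form F3 BB A1 8B at offsets 0–3.
U+1F693 → 4-byte form F0 9F 9A 93 at offsets 4–7.
U+12372 → 4-byte form F0 92 8D B2 at offsets 8–11.
Offset 11 falls in char 3's range; it's byte 4 of F0 92 8D B2 = 0xB2.

0xB2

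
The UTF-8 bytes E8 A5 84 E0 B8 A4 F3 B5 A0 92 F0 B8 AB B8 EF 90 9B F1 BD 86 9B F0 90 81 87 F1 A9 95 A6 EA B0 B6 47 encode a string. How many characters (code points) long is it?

10

Byte at offset 0: 0xE8 = 11101000 → 3-byte char (#1). Advance 3.
Byte at offset 3: 0xE0 = 11100000 → 3-byte char (#2). Advance 3.
Byte at offset 6: 0xF3 = 11110011 → 4-byte char (#3). Advance 4.
Byte at offset 10: 0xF0 = 11110000 → 4-byte char (#4). Advance 4.
Byte at offset 14: 0xEF = 11101111 → 3-byte char (#5). Advance 3.
Byte at offset 17: 0xF1 = 11110001 → 4-byte char (#6). Advance 4.
Byte at offset 21: 0xF0 = 11110000 → 4-byte char (#7). Advance 4.
Byte at offset 25: 0xF1 = 11110001 → 4-byte char (#8). Advance 4.
Byte at offset 29: 0xEA = 11101010 → 3-byte char (#9). Advance 3.
Byte at offset 32: 0x47 = 01000111 → 1-byte char (#10). Advance 1.
Reached end at offset 33 after 10 code points.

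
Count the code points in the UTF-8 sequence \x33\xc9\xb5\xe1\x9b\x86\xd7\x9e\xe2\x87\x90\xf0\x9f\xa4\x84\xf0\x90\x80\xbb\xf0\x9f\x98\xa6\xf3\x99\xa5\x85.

9

Byte at offset 0: 0x33 = 00110011 → 1-byte char (#1). Advance 1.
Byte at offset 1: 0xC9 = 11001001 → 2-byte char (#2). Advance 2.
Byte at offset 3: 0xE1 = 11100001 → 3-byte char (#3). Advance 3.
Byte at offset 6: 0xD7 = 11010111 → 2-byte char (#4). Advance 2.
Byte at offset 8: 0xE2 = 11100010 → 3-byte char (#5). Advance 3.
Byte at offset 11: 0xF0 = 11110000 → 4-byte char (#6). Advance 4.
Byte at offset 15: 0xF0 = 11110000 → 4-byte char (#7). Advance 4.
Byte at offset 19: 0xF0 = 11110000 → 4-byte char (#8). Advance 4.
Byte at offset 23: 0xF3 = 11110011 → 4-byte char (#9). Advance 4.
Reached end at offset 27 after 9 code points.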